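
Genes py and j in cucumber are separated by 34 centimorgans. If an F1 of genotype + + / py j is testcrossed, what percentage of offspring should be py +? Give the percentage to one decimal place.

A map distance of 34 centimorgans corresponds to a recombination frequency of 0.340.
The F1 is + + / py j, so py + is a recombinant gamete class with expected frequency r/2 = 0.340/2 = 0.1700.
That is 0.1700 = 17.0% of the progeny.

17.0%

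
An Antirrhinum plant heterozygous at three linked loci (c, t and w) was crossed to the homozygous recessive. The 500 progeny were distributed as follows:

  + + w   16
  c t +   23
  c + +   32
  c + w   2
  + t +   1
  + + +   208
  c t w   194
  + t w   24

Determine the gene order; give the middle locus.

t

The two most frequent reciprocal classes, + + + and c t w, are the parental types, so the F1 was + + + / c t w.
The two rarest classes, + t + and c + w, are the double crossovers. Comparing them with the parentals, only the t allele has switched, so t is the middle locus and the order is w – t – c.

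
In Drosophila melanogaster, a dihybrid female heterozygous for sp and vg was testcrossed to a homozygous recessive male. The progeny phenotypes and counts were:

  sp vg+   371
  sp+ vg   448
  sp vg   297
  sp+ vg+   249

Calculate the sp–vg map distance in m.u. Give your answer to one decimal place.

The two most frequent classes, sp+ vg (448) and sp vg+ (371), are the parental types, so the F1 was sp+ vg / sp vg+.
The recombinant classes are sp+ vg+ and sp vg: 249 + 297 = 546.
Recombination frequency = 546/1365 = 0.4000 ≈ 40.0%, i.e. 40.0 m.u.

40.0 m.u.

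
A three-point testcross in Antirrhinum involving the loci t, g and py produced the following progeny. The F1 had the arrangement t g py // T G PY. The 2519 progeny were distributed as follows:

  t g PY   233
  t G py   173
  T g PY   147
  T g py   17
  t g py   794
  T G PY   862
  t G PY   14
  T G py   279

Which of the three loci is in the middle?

t

The two rarest classes, T g py and t G PY, are the double crossovers. Comparing them with the parentals, only the t allele has switched, so t is the middle locus and the order is py – t – g.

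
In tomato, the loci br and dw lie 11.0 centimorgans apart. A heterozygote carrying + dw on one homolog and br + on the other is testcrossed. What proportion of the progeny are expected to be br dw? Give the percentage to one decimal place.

5.5%

A map distance of 11.0 centimorgans corresponds to a recombination frequency of 0.110.
The F1 is + dw / br +, so br dw is a recombinant gamete class with expected frequency r/2 = 0.110/2 = 0.0550.
That is 0.0550 = 5.5% of the progeny.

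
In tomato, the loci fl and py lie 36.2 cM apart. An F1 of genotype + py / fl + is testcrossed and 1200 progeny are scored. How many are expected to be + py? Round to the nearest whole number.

383

A map distance of 36.2 cM corresponds to a recombination frequency of 0.362.
The F1 is + py / fl +, so + py is a parental gamete class with expected frequency (1 − r)/2 = 0.638/2 = 0.3190.
Expected number = 0.3190 × 1200 = 382.80 ≈ 383.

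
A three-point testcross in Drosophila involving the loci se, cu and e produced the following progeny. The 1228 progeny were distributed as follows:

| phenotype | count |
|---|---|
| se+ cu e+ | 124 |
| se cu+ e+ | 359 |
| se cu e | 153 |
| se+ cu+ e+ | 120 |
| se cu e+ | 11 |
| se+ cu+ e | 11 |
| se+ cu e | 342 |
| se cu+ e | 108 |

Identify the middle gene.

cu

The two most frequent reciprocal classes, se cu+ e+ and se+ cu e, are the parental types, so the F1 was se cu+ e+ / se+ cu e.
The two rarest classes, se cu e+ and se+ cu+ e, are the double crossovers. Comparing them with the parentals, only the cu allele has switched, so cu is the middle locus and the order is e – cu – se.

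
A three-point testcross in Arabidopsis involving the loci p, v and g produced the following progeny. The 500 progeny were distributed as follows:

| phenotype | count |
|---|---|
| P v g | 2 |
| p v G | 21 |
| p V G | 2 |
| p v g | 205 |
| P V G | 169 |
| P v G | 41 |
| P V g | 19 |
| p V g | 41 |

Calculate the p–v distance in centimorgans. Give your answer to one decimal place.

17.2 centimorgans

The two most frequent reciprocal classes, p v g and P V G, are the parental types, so the F1 was p v g / P V G.
The two rarest classes, P v g and p V G, are the double crossovers. Comparing them with the parentals, only the p allele has switched, so p is the middle locus and the order is v – p – g.
Crossovers in the v–p interval produce the single-crossover classes p V g and P v G (41 + 41 = 82) plus the double crossovers (4).
RF(v–p) = (82 + 4) / 500 = 86/500 = 0.1720 → 17.2 centimorgans.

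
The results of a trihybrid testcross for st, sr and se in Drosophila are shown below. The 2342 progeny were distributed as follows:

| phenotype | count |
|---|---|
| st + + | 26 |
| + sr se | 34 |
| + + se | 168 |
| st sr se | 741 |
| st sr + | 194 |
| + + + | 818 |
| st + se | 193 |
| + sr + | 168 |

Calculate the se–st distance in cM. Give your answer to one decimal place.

18.0 cM

The two most frequent reciprocal classes, st sr se and + + +, are the parental types, so the F1 was st sr se / + + +.
The two rarest classes, + sr se and st + +, are the double crossovers. Comparing them with the parentals, only the st allele has switched, so st is the middle locus and the order is sr – st – se.
Crossovers in the st–se interval produce the single-crossover classes st sr + and + + se (194 + 168 = 362) plus the double crossovers (60).
RF(st–se) = (362 + 60) / 2342 = 422/2342 = 0.1802 → 18.0 cM.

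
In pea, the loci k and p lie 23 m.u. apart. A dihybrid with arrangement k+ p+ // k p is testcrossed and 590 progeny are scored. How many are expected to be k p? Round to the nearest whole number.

227

A map distance of 23 m.u. corresponds to a recombination frequency of 0.230.
The F1 is k+ p+ / k p, so k p is a parental gamete class with expected frequency (1 − r)/2 = 0.770/2 = 0.3850.
Expected number = 0.3850 × 590 = 227.15 ≈ 227.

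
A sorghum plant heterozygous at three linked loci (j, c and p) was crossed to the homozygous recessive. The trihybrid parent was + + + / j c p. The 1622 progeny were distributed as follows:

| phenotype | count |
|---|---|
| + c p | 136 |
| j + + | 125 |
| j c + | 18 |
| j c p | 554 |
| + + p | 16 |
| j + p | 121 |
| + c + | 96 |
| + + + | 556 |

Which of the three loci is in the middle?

p

The two rarest classes, + + p and j c +, are the double crossovers. Comparing them with the parentals, only the p allele has switched, so p is the middle locus and the order is j – p – c.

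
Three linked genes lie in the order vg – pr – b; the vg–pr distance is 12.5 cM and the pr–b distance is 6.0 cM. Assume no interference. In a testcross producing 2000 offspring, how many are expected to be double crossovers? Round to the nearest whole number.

15

Map distances give recombination frequencies of 0.125 and 0.060 for the two intervals.
With no interference, expected double-crossover frequency = 0.125 × 0.060 = 0.00750.
Expected number = 0.00750 × 2000 = 15.00 ≈ 15.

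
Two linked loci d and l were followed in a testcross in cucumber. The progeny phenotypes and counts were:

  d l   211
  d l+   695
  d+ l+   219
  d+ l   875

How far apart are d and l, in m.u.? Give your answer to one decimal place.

21.5 m.u.

The two most frequent classes, d+ l (875) and d l+ (695), are the parental types, so the F1 was d+ l / d l+.
The recombinant classes are d+ l+ and d l: 219 + 211 = 430.
Recombination frequency = 430/2000 = 0.2150 ≈ 21.5%, i.e. 21.5 m.u.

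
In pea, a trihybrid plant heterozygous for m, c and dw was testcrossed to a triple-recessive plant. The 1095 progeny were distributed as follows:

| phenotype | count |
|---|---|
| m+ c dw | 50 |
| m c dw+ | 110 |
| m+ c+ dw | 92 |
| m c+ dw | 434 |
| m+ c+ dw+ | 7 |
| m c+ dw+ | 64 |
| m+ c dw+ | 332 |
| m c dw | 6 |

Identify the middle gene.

c

The two most frequent reciprocal classes, m+ c dw+ and m c+ dw, are the parental types, so the F1 was m+ c dw+ / m c+ dw.
The two rarest classes, m+ c+ dw+ and m c dw, are the double crossovers. Comparing them with the parentals, only the c allele has switched, so c is the middle locus and the order is dw – c – m.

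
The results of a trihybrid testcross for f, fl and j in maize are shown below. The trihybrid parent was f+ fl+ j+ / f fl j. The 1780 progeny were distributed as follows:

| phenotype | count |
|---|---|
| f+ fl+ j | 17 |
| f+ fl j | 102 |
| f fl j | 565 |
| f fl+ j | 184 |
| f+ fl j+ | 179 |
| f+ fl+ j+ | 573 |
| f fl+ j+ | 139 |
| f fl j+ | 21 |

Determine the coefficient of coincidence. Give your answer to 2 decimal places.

0.60

The two rarest classes, f+ fl+ j and f fl j+, are the double crossovers. Comparing them with the parentals, only the j allele has switched, so j is the middle locus and the order is fl – j – f.
fl–j: (363 + 38)/1780 = 0.2253; j–f: (241 + 38)/1780 = 0.1567.
Expected DCO frequency = 0.2253 × 0.1567 ≈ 0.03530; observed = 38/1780 ≈ 0.02135.
Coefficient of coincidence = 0.02135/0.03530 ≈ 0.60.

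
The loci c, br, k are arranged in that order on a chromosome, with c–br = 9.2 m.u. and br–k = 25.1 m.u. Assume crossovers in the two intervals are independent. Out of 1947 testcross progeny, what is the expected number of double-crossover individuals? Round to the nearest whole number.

Map distances give recombination frequencies of 0.092 and 0.251 for the two intervals.
With no interference, expected double-crossover frequency = 0.092 × 0.251 = 0.02309.
Expected number = 0.02309 × 1947 = 44.96 ≈ 45.

45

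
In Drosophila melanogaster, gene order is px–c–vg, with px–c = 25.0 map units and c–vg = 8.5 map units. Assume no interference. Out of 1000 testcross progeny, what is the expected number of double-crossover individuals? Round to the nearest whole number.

Map distances give recombination frequencies of 0.250 and 0.085 for the two intervals.
With no interference, expected double-crossover frequency = 0.250 × 0.085 = 0.02125.
Expected number = 0.02125 × 1000 = 21.25 ≈ 21.

21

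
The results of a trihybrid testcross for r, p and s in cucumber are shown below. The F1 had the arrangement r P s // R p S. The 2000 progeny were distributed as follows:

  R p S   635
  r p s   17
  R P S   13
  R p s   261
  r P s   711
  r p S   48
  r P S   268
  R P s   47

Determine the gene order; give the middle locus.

p

The two rarest classes, r p s and R P S, are the double crossovers. Comparing them with the parentals, only the p allele has switched, so p is the middle locus and the order is s – p – r.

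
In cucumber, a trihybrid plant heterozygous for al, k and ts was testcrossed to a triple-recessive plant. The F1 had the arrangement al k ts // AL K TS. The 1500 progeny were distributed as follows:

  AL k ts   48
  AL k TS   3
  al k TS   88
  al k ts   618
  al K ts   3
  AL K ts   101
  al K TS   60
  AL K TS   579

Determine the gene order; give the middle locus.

The two rarest classes, al K ts and AL k TS, are the double crossovers. Comparing them with the parentals, only the k allele has switched, so k is the middle locus and the order is ts – k – al.

k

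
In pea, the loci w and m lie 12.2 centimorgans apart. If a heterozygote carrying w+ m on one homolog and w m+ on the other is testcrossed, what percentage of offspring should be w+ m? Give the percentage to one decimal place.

43.9%

A map distance of 12.2 centimorgans corresponds to a recombination frequency of 0.122.
The F1 is w+ m / w m+, so w+ m is a parental gamete class with expected frequency (1 − r)/2 = 0.878/2 = 0.4390.
That is 0.4390 = 43.9% of the progeny.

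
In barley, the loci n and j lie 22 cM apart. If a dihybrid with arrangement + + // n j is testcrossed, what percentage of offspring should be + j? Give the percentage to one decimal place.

A map distance of 22 cM corresponds to a recombination frequency of 0.220.
The F1 is + + / n j, so + j is a recombinant gamete class with expected frequency r/2 = 0.220/2 = 0.1100.
That is 0.1100 = 11.0% of the progeny.

11.0%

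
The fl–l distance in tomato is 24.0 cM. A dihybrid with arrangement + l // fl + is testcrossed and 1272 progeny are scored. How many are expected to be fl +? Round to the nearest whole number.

483

A map distance of 24.0 cM corresponds to a recombination frequency of 0.240.
The F1 is + l / fl +, so fl + is a parental gamete class with expected frequency (1 − r)/2 = 0.760/2 = 0.3800.
Expected number = 0.3800 × 1272 = 483.36 ≈ 483.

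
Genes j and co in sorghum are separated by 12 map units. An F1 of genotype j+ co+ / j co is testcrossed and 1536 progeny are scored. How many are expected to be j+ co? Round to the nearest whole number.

92

A map distance of 12 map units corresponds to a recombination frequency of 0.120.
The F1 is j+ co+ / j co, so j+ co is a recombinant gamete class with expected frequency r/2 = 0.120/2 = 0.0600.
Expected number = 0.0600 × 1536 = 92.16 ≈ 92.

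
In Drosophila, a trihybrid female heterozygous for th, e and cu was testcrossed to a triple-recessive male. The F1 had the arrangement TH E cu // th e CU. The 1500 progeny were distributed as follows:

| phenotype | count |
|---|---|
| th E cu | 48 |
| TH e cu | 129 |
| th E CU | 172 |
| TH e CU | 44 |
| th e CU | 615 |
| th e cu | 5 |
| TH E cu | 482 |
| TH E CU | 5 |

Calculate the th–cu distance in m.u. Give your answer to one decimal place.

The two rarest classes, TH E CU and th e cu, are the double crossovers. Comparing them with the parentals, only the cu allele has switched, so cu is the middle locus and the order is e – cu – th.
Crossovers in the cu–th interval produce the single-crossover classes th E cu and TH e CU (48 + 44 = 92) plus the double crossovers (10).
RF(cu–th) = (92 + 10) / 1500 = 102/1500 = 0.0680 → 6.8 m.u.

6.8 m.u.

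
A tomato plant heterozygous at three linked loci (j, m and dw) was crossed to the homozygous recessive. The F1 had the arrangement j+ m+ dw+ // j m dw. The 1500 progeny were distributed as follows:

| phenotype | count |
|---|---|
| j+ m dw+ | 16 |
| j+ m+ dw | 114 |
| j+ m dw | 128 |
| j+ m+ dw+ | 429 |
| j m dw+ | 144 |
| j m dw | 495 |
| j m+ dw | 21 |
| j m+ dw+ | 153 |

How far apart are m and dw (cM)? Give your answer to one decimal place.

19.7 cM

The two rarest classes, j+ m dw+ and j m+ dw, are the double crossovers. Comparing them with the parentals, only the m allele has switched, so m is the middle locus and the order is j – m – dw.
Crossovers in the m–dw interval produce the single-crossover classes j+ m+ dw and j m dw+ (114 + 144 = 258) plus the double crossovers (37).
RF(m–dw) = (258 + 37) / 1500 = 295/1500 = 0.1967 → 19.7 cM.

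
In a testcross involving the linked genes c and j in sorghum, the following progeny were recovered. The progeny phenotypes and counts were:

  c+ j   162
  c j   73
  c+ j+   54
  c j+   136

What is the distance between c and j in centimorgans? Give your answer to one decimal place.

29.9 centimorgans

The two most frequent classes, c+ j (162) and c j+ (136), are the parental types, so the F1 was c+ j / c j+.
The recombinant classes are c+ j+ and c j: 54 + 73 = 127.
Recombination frequency = 127/425 = 0.2988 ≈ 29.9%, i.e. 29.9 centimorgans.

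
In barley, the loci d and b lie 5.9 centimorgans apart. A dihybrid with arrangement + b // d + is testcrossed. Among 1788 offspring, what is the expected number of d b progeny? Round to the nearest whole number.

53

A map distance of 5.9 centimorgans corresponds to a recombination frequency of 0.059.
The F1 is + b / d +, so d b is a recombinant gamete class with expected frequency r/2 = 0.059/2 = 0.0295.
Expected number = 0.0295 × 1788 = 52.75 ≈ 53.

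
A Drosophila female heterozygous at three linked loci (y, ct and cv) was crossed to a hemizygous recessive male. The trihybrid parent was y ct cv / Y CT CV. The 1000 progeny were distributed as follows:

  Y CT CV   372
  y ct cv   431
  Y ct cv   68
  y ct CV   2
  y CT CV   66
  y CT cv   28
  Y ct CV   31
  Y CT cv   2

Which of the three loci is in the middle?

The two rarest classes, y ct CV and Y CT cv, are the double crossovers. Comparing them with the parentals, only the cv allele has switched, so cv is the middle locus and the order is y – cv – ct.

cv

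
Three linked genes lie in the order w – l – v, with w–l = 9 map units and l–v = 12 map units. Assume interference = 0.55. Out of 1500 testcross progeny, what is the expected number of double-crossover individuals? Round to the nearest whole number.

Map distances give recombination frequencies of 0.090 and 0.120 for the two intervals.
With interference 0.55 (so coincidence = 0.45), expected double-crossover frequency = 0.090 × 0.120 × 0.45 = 0.00486.
Expected number = 0.00486 × 1500 = 7.29 ≈ 7.

7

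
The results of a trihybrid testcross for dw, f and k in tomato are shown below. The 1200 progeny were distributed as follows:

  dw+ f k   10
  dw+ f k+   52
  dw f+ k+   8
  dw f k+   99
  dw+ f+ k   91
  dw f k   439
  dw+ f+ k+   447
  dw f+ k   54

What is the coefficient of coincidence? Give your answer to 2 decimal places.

The two most frequent reciprocal classes, dw f k and dw+ f+ k+, are the parental types, so the F1 was dw f k / dw+ f+ k+.
The two rarest classes, dw+ f k and dw f+ k+, are the double crossovers. Comparing them with the parentals, only the dw allele has switched, so dw is the middle locus and the order is k – dw – f.
k–dw: (190 + 18)/1200 = 0.1733; dw–f: (106 + 18)/1200 = 0.1033.
Expected DCO frequency = 0.1733 × 0.1033 ≈ 0.01790; observed = 18/1200 ≈ 0.01500.
Coefficient of coincidence = 0.01500/0.01790 ≈ 0.84.

0.84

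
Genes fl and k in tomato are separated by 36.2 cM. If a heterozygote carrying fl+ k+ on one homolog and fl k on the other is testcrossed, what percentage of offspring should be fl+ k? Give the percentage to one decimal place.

A map distance of 36.2 cM corresponds to a recombination frequency of 0.362.
The F1 is fl+ k+ / fl k, so fl+ k is a recombinant gamete class with expected frequency r/2 = 0.362/2 = 0.1810.
That is 0.1810 = 18.1% of the progeny.

18.1%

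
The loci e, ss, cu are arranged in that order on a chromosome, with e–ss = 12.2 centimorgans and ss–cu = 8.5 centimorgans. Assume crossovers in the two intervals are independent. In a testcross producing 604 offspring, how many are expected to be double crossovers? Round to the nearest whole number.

6

Map distances give recombination frequencies of 0.122 and 0.085 for the two intervals.
With no interference, expected double-crossover frequency = 0.122 × 0.085 = 0.01037.
Expected number = 0.01037 × 604 = 6.26 ≈ 6.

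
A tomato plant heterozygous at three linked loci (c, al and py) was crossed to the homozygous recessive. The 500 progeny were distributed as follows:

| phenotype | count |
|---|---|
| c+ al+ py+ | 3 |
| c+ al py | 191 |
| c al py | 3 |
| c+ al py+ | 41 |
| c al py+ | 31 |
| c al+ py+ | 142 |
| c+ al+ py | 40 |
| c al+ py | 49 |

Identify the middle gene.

c

The two most frequent reciprocal classes, c+ al py and c al+ py+, are the parental types, so the F1 was c+ al py / c al+ py+.
The two rarest classes, c al py and c+ al+ py+, are the double crossovers. Comparing them with the parentals, only the c allele has switched, so c is the middle locus and the order is py – c – al.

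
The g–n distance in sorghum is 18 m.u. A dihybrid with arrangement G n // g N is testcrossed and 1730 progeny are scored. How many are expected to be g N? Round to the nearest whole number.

A map distance of 18 m.u. corresponds to a recombination frequency of 0.180.
The F1 is G n / g N, so g N is a parental gamete class with expected frequency (1 − r)/2 = 0.820/2 = 0.4100.
Expected number = 0.4100 × 1730 = 709.30 ≈ 709.

709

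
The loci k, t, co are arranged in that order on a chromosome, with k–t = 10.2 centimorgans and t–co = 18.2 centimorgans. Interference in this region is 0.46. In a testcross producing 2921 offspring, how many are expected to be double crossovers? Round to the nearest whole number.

29

Map distances give recombination frequencies of 0.102 and 0.182 for the two intervals.
With interference 0.46 (so coincidence = 0.54), expected double-crossover frequency = 0.102 × 0.182 × 0.54 = 0.01002.
Expected number = 0.01002 × 2921 = 29.28 ≈ 29.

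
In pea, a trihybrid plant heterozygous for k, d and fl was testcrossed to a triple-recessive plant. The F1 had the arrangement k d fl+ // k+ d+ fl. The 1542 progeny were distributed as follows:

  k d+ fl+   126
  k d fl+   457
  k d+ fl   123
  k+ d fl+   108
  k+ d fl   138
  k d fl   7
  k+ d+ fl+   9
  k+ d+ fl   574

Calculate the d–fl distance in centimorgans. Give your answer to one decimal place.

18.2 centimorgans

The two rarest classes, k d fl and k+ d+ fl+, are the double crossovers. Comparing them with the parentals, only the fl allele has switched, so fl is the middle locus and the order is d – fl – k.
Crossovers in the d–fl interval produce the single-crossover classes k d+ fl+ and k+ d fl (126 + 138 = 264) plus the double crossovers (16).
RF(d–fl) = (264 + 16) / 1542 = 280/1542 = 0.1816 → 18.2 centimorgans.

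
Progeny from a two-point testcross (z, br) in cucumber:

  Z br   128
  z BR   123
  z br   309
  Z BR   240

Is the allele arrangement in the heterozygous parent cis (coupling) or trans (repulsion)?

cis

The two most frequent classes are Z BR (240) and z br (309); these are the parental (non-recombinant) types.
So the F1 carried Z BR on one chromosome and z br on the other — the recessive alleles are on the same chromosome (cis / coupling).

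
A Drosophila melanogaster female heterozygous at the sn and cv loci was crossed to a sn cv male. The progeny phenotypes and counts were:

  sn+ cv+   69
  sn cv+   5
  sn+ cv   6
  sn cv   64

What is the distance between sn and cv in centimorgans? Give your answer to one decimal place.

The two most frequent classes, sn+ cv+ (69) and sn cv (64), are the parental types, so the F1 was sn+ cv+ / sn cv.
The recombinant classes are sn+ cv and sn cv+: 6 + 5 = 11.
Recombination frequency = 11/144 = 0.0764 ≈ 7.6%, i.e. 7.6 centimorgans.

7.6 centimorgans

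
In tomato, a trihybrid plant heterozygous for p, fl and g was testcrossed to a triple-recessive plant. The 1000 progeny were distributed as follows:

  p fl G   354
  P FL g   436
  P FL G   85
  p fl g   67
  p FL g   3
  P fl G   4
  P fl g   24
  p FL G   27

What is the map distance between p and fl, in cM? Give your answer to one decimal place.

The two most frequent reciprocal classes, p fl G and P FL g, are the parental types, so the F1 was p fl G / P FL g.
The two rarest classes, P fl G and p FL g, are the double crossovers. Comparing them with the parentals, only the p allele has switched, so p is the middle locus and the order is fl – p – g.
Crossovers in the fl–p interval produce the single-crossover classes p FL G and P fl g (27 + 24 = 51) plus the double crossovers (7).
RF(fl–p) = (51 + 7) / 1000 = 58/1000 = 0.0580 → 5.8 cM.

5.8 cM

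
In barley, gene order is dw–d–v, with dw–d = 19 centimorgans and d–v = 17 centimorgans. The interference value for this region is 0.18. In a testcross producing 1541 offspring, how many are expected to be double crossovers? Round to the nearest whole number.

41

Map distances give recombination frequencies of 0.190 and 0.170 for the two intervals.
With interference 0.18 (so coincidence = 0.82), expected double-crossover frequency = 0.190 × 0.170 × 0.82 = 0.02649.
Expected number = 0.02649 × 1541 = 40.81 ≈ 41.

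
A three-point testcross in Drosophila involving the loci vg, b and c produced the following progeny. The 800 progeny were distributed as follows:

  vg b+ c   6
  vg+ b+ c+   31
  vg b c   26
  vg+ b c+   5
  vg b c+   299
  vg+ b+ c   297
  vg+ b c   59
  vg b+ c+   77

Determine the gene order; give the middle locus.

vg

The two most frequent reciprocal classes, vg b c+ and vg+ b+ c, are the parental types, so the F1 was vg b c+ / vg+ b+ c.
The two rarest classes, vg+ b c+ and vg b+ c, are the double crossovers. Comparing them with the parentals, only the vg allele has switched, so vg is the middle locus and the order is b – vg – c.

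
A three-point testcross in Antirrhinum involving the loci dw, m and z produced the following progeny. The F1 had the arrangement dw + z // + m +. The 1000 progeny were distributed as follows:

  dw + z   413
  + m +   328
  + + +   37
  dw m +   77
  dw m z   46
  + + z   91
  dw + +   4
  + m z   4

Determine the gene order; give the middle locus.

z

The two rarest classes, dw + + and + m z, are the double crossovers. Comparing them with the parentals, only the z allele has switched, so z is the middle locus and the order is dw – z – m.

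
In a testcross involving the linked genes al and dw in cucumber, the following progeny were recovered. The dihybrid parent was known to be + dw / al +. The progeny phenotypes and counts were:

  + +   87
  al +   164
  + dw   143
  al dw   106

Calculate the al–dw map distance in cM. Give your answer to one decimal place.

38.6 cM

The recombinant classes are + + and al dw: 87 + 106 = 193.
Recombination frequency = 193/500 = 0.3860 ≈ 38.6%, i.e. 38.6 cM.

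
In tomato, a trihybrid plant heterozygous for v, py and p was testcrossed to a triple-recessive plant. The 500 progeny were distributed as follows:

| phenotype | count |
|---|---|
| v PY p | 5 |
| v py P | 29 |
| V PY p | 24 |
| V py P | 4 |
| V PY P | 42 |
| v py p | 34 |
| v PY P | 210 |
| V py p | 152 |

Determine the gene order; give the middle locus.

p

The two most frequent reciprocal classes, v PY P and V py p, are the parental types, so the F1 was v PY P / V py p.
The two rarest classes, v PY p and V py P, are the double crossovers. Comparing them with the parentals, only the p allele has switched, so p is the middle locus and the order is v – p – py.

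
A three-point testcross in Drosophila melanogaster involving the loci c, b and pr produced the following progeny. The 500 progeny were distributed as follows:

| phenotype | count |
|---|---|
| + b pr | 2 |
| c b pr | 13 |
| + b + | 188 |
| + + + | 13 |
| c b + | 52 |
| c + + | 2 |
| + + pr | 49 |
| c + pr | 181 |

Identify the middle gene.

The two most frequent reciprocal classes, c + pr and + b +, are the parental types, so the F1 was c + pr / + b +.
The two rarest classes, c + + and + b pr, are the double crossovers. Comparing them with the parentals, only the pr allele has switched, so pr is the middle locus and the order is b – pr – c.

pr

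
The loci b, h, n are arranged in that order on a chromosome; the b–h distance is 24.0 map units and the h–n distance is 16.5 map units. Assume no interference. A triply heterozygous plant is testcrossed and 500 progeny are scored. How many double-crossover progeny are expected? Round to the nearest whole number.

20

Map distances give recombination frequencies of 0.240 and 0.165 for the two intervals.
With no interference, expected double-crossover frequency = 0.240 × 0.165 = 0.03960.
Expected number = 0.03960 × 500 = 19.80 ≈ 20.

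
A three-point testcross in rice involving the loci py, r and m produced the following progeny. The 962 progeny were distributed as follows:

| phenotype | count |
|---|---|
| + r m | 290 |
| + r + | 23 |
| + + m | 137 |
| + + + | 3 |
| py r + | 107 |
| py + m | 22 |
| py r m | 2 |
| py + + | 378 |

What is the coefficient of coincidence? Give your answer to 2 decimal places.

The two most frequent reciprocal classes, + r m and py + +, are the parental types, so the F1 was + r m / py + +.
The two rarest classes, py r m and + + +, are the double crossovers. Comparing them with the parentals, only the py allele has switched, so py is the middle locus and the order is m – py – r.
m–py: (45 + 5)/962 = 0.0520; py–r: (244 + 5)/962 = 0.2588.
Expected DCO frequency = 0.0520 × 0.2588 ≈ 0.01346; observed = 5/962 ≈ 0.00520.
Coefficient of coincidence = 0.00520/0.01346 ≈ 0.39.

0.39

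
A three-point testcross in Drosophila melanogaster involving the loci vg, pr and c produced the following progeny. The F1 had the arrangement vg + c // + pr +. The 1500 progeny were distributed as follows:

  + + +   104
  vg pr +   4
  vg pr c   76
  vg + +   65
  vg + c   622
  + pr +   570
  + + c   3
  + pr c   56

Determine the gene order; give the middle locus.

The two rarest classes, + + c and vg pr +, are the double crossovers. Comparing them with the parentals, only the vg allele has switched, so vg is the middle locus and the order is c – vg – pr.

vg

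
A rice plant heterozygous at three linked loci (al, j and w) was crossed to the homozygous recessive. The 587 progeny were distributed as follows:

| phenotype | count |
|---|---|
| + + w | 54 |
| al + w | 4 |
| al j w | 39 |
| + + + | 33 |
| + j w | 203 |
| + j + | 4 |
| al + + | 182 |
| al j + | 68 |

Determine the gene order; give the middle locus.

w

The two most frequent reciprocal classes, + j w and al + +, are the parental types, so the F1 was + j w / al + +.
The two rarest classes, + j + and al + w, are the double crossovers. Comparing them with the parentals, only the w allele has switched, so w is the middle locus and the order is j – w – al.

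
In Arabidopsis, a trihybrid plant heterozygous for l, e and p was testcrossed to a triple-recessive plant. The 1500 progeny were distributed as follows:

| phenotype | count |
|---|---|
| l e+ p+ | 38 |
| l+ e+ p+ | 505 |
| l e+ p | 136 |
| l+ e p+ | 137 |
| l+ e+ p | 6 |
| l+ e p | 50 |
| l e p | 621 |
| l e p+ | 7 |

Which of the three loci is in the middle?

p

The two most frequent reciprocal classes, l+ e+ p+ and l e p, are the parental types, so the F1 was l+ e+ p+ / l e p.
The two rarest classes, l+ e+ p and l e p+, are the double crossovers. Comparing them with the parentals, only the p allele has switched, so p is the middle locus and the order is e – p – l.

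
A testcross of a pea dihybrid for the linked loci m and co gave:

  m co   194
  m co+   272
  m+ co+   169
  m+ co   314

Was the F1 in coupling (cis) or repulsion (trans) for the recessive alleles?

The two most frequent classes are m+ co (314) and m co+ (272); these are the parental (non-recombinant) types.
So the F1 carried m+ co on one chromosome and m co+ on the other — the recessive alleles are on opposite chromosomes (trans / repulsion).

trans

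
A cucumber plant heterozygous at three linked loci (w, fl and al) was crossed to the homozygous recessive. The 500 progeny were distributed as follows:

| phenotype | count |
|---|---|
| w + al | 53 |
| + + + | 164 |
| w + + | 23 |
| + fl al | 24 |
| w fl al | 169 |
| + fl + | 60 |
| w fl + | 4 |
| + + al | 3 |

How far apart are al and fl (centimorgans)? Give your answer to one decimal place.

24.0 centimorgans

The two most frequent reciprocal classes, w fl al and + + +, are the parental types, so the F1 was w fl al / + + +.
The two rarest classes, w fl + and + + al, are the double crossovers. Comparing them with the parentals, only the al allele has switched, so al is the middle locus and the order is fl – al – w.
Crossovers in the fl–al interval produce the single-crossover classes w + al and + fl + (53 + 60 = 113) plus the double crossovers (7).
RF(fl–al) = (113 + 7) / 500 = 120/500 = 0.2400 → 24.0 centimorgans.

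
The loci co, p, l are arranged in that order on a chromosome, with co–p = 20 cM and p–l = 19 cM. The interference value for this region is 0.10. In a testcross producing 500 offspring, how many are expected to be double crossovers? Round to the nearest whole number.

17

Map distances give recombination frequencies of 0.200 and 0.190 for the two intervals.
With interference 0.10 (so coincidence = 0.90), expected double-crossover frequency = 0.200 × 0.190 × 0.90 = 0.03420.
Expected number = 0.03420 × 500 = 17.10 ≈ 17.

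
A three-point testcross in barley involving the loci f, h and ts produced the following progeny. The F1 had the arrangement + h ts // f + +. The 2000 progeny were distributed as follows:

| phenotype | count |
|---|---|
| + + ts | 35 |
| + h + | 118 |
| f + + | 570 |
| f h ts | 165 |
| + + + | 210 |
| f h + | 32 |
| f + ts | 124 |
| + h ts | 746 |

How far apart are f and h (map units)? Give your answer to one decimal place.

The two rarest classes, + + ts and f h +, are the double crossovers. Comparing them with the parentals, only the h allele has switched, so h is the middle locus and the order is f – h – ts.
Crossovers in the f–h interval produce the single-crossover classes f h ts and + + + (165 + 210 = 375) plus the double crossovers (67).
RF(f–h) = (375 + 67) / 2000 = 442/2000 = 0.2210 → 22.1 map units.

22.1 map units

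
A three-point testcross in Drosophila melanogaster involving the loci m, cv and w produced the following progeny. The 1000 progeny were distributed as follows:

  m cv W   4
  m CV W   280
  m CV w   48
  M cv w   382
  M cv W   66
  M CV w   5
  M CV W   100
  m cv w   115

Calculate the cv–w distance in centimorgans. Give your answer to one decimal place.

12.3 centimorgans

The two most frequent reciprocal classes, M cv w and m CV W, are the parental types, so the F1 was M cv w / m CV W.
The two rarest classes, M CV w and m cv W, are the double crossovers. Comparing them with the parentals, only the cv allele has switched, so cv is the middle locus and the order is m – cv – w.
Crossovers in the cv–w interval produce the single-crossover classes M cv W and m CV w (66 + 48 = 114) plus the double crossovers (9).
RF(cv–w) = (114 + 9) / 1000 = 123/1000 = 0.1230 → 12.3 centimorgans.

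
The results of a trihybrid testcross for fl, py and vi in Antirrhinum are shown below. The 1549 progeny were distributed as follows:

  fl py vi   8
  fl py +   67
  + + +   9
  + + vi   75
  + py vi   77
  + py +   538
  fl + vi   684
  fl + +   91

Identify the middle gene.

The two most frequent reciprocal classes, fl + vi and + py +, are the parental types, so the F1 was fl + vi / + py +.
The two rarest classes, fl py vi and + + +, are the double crossovers. Comparing them with the parentals, only the py allele has switched, so py is the middle locus and the order is vi – py – fl.

py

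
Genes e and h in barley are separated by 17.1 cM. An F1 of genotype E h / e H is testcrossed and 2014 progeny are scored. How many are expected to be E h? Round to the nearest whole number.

835

A map distance of 17.1 cM corresponds to a recombination frequency of 0.171.
The F1 is E h / e H, so E h is a parental gamete class with expected frequency (1 − r)/2 = 0.829/2 = 0.4145.
Expected number = 0.4145 × 2014 = 834.80 ≈ 835.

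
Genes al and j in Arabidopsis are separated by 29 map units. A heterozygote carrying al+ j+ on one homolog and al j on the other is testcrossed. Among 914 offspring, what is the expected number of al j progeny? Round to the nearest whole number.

A map distance of 29 map units corresponds to a recombination frequency of 0.290.
The F1 is al+ j+ / al j, so al j is a parental gamete class with expected frequency (1 − r)/2 = 0.710/2 = 0.3550.
Expected number = 0.3550 × 914 = 324.47 ≈ 324.

324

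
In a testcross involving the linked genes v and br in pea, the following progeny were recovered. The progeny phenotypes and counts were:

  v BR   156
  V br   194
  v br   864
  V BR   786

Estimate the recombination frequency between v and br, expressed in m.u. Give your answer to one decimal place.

17.5 m.u.

The two most frequent classes, V BR (786) and v br (864), are the parental types, so the F1 was V BR / v br.
The recombinant classes are V br and v BR: 194 + 156 = 350.
Recombination frequency = 350/2000 = 0.1750 ≈ 17.5%, i.e. 17.5 m.u.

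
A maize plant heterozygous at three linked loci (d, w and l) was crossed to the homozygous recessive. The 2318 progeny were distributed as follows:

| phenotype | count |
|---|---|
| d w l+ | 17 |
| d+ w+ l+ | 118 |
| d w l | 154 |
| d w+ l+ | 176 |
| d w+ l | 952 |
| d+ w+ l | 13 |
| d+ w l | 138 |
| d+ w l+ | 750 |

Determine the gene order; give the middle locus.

d

The two most frequent reciprocal classes, d+ w l+ and d w+ l, are the parental types, so the F1 was d+ w l+ / d w+ l.
The two rarest classes, d w l+ and d+ w+ l, are the double crossovers. Comparing them with the parentals, only the d allele has switched, so d is the middle locus and the order is l – d – w.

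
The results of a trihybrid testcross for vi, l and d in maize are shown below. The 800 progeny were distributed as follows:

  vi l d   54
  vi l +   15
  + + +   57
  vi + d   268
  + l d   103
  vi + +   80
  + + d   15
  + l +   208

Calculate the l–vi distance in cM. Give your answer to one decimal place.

17.6 cM

The two most frequent reciprocal classes, vi + d and + l +, are the parental types, so the F1 was vi + d / + l +.
The two rarest classes, + + d and vi l +, are the double crossovers. Comparing them with the parentals, only the vi allele has switched, so vi is the middle locus and the order is d – vi – l.
Crossovers in the vi–l interval produce the single-crossover classes vi l d and + + + (54 + 57 = 111) plus the double crossovers (30).
RF(vi–l) = (111 + 30) / 800 = 141/800 = 0.1762 → 17.6 cM.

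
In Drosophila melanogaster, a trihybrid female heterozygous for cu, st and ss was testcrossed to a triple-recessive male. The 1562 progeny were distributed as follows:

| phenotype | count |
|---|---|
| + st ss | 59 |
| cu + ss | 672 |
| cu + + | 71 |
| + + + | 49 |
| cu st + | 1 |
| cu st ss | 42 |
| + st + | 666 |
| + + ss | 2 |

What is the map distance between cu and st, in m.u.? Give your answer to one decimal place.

6.0 m.u.

The two most frequent reciprocal classes, cu + ss and + st +, are the parental types, so the F1 was cu + ss / + st +.
The two rarest classes, + + ss and cu st +, are the double crossovers. Comparing them with the parentals, only the cu allele has switched, so cu is the middle locus and the order is st – cu – ss.
Crossovers in the st–cu interval produce the single-crossover classes cu st ss and + + + (42 + 49 = 91) plus the double crossovers (3).
RF(st–cu) = (91 + 3) / 1562 = 94/1562 = 0.0602 → 6.0 m.u.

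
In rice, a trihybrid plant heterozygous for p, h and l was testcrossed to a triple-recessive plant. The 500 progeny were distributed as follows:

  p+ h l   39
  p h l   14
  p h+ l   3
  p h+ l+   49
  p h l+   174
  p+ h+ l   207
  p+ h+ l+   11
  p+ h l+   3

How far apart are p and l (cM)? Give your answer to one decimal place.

The two most frequent reciprocal classes, p+ h+ l and p h l+, are the parental types, so the F1 was p+ h+ l / p h l+.
The two rarest classes, p h+ l and p+ h l+, are the double crossovers. Comparing them with the parentals, only the p allele has switched, so p is the middle locus and the order is h – p – l.
Crossovers in the p–l interval produce the single-crossover classes p+ h+ l+ and p h l (11 + 14 = 25) plus the double crossovers (6).
RF(p–l) = (25 + 6) / 500 = 31/500 = 0.0620 → 6.2 cM.

6.2 cM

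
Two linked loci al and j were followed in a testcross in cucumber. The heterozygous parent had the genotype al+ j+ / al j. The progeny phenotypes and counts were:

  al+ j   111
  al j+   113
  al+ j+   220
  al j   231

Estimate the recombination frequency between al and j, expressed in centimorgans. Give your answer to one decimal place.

The recombinant classes are al+ j and al j+: 111 + 113 = 224.
Recombination frequency = 224/675 = 0.3319 ≈ 33.2%, i.e. 33.2 centimorgans.

33.2 centimorgans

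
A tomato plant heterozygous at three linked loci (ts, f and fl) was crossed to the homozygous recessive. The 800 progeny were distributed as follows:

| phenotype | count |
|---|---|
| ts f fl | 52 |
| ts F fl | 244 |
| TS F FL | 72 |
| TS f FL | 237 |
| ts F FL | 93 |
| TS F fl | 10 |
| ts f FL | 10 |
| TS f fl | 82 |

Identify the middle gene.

The two most frequent reciprocal classes, ts F fl and TS f FL, are the parental types, so the F1 was ts F fl / TS f FL.
The two rarest classes, TS F fl and ts f FL, are the double crossovers. Comparing them with the parentals, only the ts allele has switched, so ts is the middle locus and the order is f – ts – fl.

ts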